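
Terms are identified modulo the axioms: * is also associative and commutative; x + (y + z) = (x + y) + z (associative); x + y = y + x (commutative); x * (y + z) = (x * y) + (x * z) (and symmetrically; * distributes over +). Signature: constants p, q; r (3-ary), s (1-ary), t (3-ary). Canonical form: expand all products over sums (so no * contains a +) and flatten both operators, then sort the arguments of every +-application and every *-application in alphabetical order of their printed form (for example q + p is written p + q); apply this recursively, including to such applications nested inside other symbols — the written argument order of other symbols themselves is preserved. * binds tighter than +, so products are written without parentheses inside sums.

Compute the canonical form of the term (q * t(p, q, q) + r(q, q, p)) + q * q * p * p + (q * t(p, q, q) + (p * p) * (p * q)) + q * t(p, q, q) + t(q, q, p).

Answer: p * p * p * q + p * p * q * q + q * t(p, q, q) + q * t(p, q, q) + q * t(p, q, q) + r(q, q, p) + t(q, q, p)

Derivation:
Merge nested applications:  q * t(p, q, q) + r(q, q, p) + p * p * q * q + q * t(p, q, q) + p * p * p * q + q * t(p, q, q) + t(q, q, p)
Order the arguments:  p * p * p * q + p * p * q * q + q * t(p, q, q) + q * t(p, q, q) + q * t(p, q, q) + r(q, q, p) + t(q, q, p)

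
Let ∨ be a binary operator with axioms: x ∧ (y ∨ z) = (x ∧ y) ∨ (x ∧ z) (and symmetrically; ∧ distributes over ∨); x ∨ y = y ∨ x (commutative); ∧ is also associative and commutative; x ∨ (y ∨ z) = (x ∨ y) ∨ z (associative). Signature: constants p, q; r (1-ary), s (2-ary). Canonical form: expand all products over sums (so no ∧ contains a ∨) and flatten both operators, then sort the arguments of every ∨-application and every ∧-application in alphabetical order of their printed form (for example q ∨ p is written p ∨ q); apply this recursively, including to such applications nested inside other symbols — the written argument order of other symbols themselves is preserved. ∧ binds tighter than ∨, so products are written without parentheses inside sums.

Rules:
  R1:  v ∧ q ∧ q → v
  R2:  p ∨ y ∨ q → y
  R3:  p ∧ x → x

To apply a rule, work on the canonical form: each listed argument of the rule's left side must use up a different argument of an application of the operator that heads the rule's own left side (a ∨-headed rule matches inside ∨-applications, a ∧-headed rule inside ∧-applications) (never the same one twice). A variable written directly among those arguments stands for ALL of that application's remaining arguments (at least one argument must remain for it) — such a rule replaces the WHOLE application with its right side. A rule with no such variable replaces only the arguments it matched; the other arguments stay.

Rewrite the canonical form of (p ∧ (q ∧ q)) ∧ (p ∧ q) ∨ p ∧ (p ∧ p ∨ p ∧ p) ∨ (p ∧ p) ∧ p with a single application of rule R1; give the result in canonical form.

Answer: p ∧ p ∧ p ∨ p ∧ p ∧ p ∨ p ∧ p ∧ p ∨ p ∧ p ∧ q

Derivation:
Canonical form:  p ∧ p ∧ p ∨ p ∧ p ∧ p ∨ p ∧ p ∧ p ∨ p ∧ p ∧ q ∧ q ∧ q
Match R1:  consume q, q;  v := p ∧ p ∧ q
Every leftover argument binds to the variable; the entire application is replaced.
Result:  p ∧ p ∧ p ∨ p ∧ p ∧ p ∨ p ∧ p ∧ p ∨ p ∧ p ∧ q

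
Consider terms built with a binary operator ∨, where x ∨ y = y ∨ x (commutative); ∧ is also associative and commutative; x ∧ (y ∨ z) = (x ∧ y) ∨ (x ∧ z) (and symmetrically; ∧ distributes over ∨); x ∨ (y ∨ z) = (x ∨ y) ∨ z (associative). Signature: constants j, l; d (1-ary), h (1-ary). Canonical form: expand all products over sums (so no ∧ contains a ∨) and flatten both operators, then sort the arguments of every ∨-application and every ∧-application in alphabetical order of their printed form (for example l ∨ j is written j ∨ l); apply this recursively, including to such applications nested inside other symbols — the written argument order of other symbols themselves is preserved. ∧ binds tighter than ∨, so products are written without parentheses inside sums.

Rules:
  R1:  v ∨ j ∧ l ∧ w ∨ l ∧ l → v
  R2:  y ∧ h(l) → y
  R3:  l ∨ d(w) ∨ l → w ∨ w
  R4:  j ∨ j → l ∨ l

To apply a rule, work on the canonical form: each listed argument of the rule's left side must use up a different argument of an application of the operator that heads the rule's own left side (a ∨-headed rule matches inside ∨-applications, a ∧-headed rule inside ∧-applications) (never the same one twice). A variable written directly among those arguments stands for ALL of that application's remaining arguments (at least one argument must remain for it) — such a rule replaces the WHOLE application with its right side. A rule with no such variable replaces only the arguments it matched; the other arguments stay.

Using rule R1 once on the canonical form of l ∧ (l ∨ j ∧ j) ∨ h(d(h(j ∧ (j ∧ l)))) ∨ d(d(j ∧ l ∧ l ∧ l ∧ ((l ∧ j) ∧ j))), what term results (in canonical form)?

Canonical form:  d(d(j ∧ j ∧ j ∧ l ∧ l ∧ l ∧ l)) ∨ h(d(h(j ∧ j ∧ l))) ∨ j ∧ j ∧ l ∨ l ∧ l
Apply R1:  consuming j ∧ j ∧ l, l ∧ l;  v := d(d(j ∧ j ∧ j ∧ l ∧ l ∧ l ∧ l)) ∨ h(d(h(j ∧ j ∧ l))), w := j
Every leftover argument binds to the variable; the entire application is replaced.
Giving:  d(d(j ∧ j ∧ j ∧ l ∧ l ∧ l ∧ l)) ∨ h(d(h(j ∧ j ∧ l)))

Answer: d(d(j ∧ j ∧ j ∧ l ∧ l ∧ l ∧ l)) ∨ h(d(h(j ∧ j ∧ l)))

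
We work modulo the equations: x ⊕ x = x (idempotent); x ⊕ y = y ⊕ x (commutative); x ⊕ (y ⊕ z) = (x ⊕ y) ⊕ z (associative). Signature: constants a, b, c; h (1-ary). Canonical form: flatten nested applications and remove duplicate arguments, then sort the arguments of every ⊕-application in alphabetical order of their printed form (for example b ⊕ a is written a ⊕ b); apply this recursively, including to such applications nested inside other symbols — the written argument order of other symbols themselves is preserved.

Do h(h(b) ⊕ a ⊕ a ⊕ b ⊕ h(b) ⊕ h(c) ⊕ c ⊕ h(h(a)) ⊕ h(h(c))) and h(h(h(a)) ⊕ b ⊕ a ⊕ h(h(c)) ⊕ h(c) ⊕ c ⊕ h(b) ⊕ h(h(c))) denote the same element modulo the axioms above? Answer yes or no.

Left:  h(h(b) ⊕ a ⊕ a ⊕ b ⊕ h(b) ⊕ h(c) ⊕ c ⊕ h(h(a)) ⊕ h(h(c)))
  Focus inside:  h(b) ⊕ a ⊕ a ⊕ b ⊕ h(b) ⊕ h(c) ⊕ c ⊕ h(h(a)) ⊕ h(h(c))
  Deduplicate:  drop duplicate a, h(b)
  Order the arguments:  a ⊕ b ⊕ c ⊕ h(b) ⊕ h(c) ⊕ h(h(a)) ⊕ h(h(c))
  Put back:  h(a ⊕ b ⊕ c ⊕ h(b) ⊕ h(c) ⊕ h(h(a)) ⊕ h(h(c)))
Right:  h(h(h(a)) ⊕ b ⊕ a ⊕ h(h(c)) ⊕ h(c) ⊕ c ⊕ h(b) ⊕ h(h(c)))
  Focus inside:  h(h(a)) ⊕ b ⊕ a ⊕ h(h(c)) ⊕ h(c) ⊕ c ⊕ h(b) ⊕ h(h(c))
  Idempotence:  drop duplicate h(h(c))
  Sort:  a ⊕ b ⊕ c ⊕ h(b) ⊕ h(c) ⊕ h(h(a)) ⊕ h(h(c))
  Reassemble:  h(a ⊕ b ⊕ c ⊕ h(b) ⊕ h(c) ⊕ h(h(a)) ⊕ h(h(c)))

Answer: yes — both canonical forms are h(a ⊕ b ⊕ c ⊕ h(b) ⊕ h(c) ⊕ h(h(a)) ⊕ h(h(c)))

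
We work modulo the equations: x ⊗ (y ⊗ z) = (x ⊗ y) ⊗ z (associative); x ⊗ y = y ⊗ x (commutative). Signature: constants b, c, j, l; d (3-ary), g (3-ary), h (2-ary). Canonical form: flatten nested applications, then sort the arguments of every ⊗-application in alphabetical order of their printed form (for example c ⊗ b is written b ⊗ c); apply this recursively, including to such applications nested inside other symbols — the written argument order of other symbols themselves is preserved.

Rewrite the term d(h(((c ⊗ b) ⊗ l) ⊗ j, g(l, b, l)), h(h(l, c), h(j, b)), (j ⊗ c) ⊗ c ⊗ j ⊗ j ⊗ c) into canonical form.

Answer: d(h(b ⊗ c ⊗ j ⊗ l, g(l, b, l)), h(h(l, c), h(j, b)), c ⊗ c ⊗ c ⊗ j ⊗ j ⊗ j)

Derivation:
Work inside:  (j ⊗ c) ⊗ c ⊗ j ⊗ j ⊗ c
Merge nested applications:  j ⊗ c ⊗ c ⊗ j ⊗ j ⊗ c
Order the arguments:  c ⊗ c ⊗ c ⊗ j ⊗ j ⊗ j
Put back:  d(h(b ⊗ c ⊗ j ⊗ l, g(l, b, l)), h(h(l, c), h(j, b)), c ⊗ c ⊗ c ⊗ j ⊗ j ⊗ j)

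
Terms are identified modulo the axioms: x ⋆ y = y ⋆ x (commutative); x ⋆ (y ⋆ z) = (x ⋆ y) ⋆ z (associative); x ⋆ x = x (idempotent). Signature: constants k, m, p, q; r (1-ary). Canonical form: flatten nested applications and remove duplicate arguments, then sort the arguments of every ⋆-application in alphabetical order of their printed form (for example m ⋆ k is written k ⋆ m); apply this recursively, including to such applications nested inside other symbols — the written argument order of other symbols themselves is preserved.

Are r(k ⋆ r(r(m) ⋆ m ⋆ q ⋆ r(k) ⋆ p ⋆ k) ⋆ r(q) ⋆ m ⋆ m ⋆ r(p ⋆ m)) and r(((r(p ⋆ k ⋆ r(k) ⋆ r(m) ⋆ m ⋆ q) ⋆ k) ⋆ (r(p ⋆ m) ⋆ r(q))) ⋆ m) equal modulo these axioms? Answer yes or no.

Left:  r(k ⋆ r(r(m) ⋆ m ⋆ q ⋆ r(k) ⋆ p ⋆ k) ⋆ r(q) ⋆ m ⋆ m ⋆ r(p ⋆ m))
  Focus inside:  k ⋆ r(r(m) ⋆ m ⋆ q ⋆ r(k) ⋆ p ⋆ k) ⋆ r(q) ⋆ m ⋆ m ⋆ r(p ⋆ m)
  Inside:  r(r(m) ⋆ m ⋆ q ⋆ r(k) ⋆ p ⋆ k)  →  r(k ⋆ m ⋆ p ⋆ q ⋆ r(k) ⋆ r(m))
  Inside:  r(p ⋆ m)  →  r(m ⋆ p)
  Drop duplicates:  drop duplicate m
  Order the arguments:  k ⋆ m ⋆ r(k ⋆ m ⋆ p ⋆ q ⋆ r(k) ⋆ r(m)) ⋆ r(m ⋆ p) ⋆ r(q)
  Put back:  r(k ⋆ m ⋆ r(k ⋆ m ⋆ p ⋆ q ⋆ r(k) ⋆ r(m)) ⋆ r(m ⋆ p) ⋆ r(q))
Right:  r(((r(p ⋆ k ⋆ r(k) ⋆ r(m) ⋆ m ⋆ q) ⋆ k) ⋆ (r(p ⋆ m) ⋆ r(q))) ⋆ m)
  Work inside:  ((r(p ⋆ k ⋆ r(k) ⋆ r(m) ⋆ m ⋆ q) ⋆ k) ⋆ (r(p ⋆ m) ⋆ r(q))) ⋆ m
  Un-nest:  r(p ⋆ k ⋆ r(k) ⋆ r(m) ⋆ m ⋆ q) ⋆ k ⋆ r(p ⋆ m) ⋆ r(q) ⋆ m
  Canonicalize subterm:  r(p ⋆ k ⋆ r(k) ⋆ r(m) ⋆ m ⋆ q)  →  r(k ⋆ m ⋆ p ⋆ q ⋆ r(k) ⋆ r(m))
  Inside:  r(p ⋆ m)  →  r(m ⋆ p)
  Sort arguments:  k ⋆ m ⋆ r(k ⋆ m ⋆ p ⋆ q ⋆ r(k) ⋆ r(m)) ⋆ r(m ⋆ p) ⋆ r(q)
  Rebuild:  r(k ⋆ m ⋆ r(k ⋆ m ⋆ p ⋆ q ⋆ r(k) ⋆ r(m)) ⋆ r(m ⋆ p) ⋆ r(q))

Answer: yes — both canonical forms are r(k ⋆ m ⋆ r(k ⋆ m ⋆ p ⋆ q ⋆ r(k) ⋆ r(m)) ⋆ r(m ⋆ p) ⋆ r(q))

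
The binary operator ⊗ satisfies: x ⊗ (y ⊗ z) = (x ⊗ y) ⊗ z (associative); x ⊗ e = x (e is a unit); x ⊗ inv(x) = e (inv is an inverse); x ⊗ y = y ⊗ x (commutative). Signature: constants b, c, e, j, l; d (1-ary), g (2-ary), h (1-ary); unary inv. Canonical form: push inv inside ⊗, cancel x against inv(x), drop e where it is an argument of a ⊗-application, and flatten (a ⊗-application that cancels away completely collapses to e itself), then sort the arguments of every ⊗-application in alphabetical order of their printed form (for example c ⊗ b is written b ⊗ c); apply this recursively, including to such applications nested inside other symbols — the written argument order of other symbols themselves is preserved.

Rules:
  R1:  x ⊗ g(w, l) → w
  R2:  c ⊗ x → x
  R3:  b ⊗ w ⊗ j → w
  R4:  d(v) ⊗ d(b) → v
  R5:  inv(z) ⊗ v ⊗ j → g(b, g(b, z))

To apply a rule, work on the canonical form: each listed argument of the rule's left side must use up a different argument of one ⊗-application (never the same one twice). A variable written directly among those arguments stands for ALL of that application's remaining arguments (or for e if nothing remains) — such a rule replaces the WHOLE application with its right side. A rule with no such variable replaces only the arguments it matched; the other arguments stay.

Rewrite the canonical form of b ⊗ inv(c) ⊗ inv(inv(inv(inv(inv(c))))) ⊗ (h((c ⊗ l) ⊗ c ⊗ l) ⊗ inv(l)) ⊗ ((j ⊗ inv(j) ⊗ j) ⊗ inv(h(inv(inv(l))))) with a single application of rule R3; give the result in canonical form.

Canonical form:  b ⊗ h(c ⊗ c ⊗ l ⊗ l) ⊗ inv(c) ⊗ inv(c) ⊗ inv(h(l)) ⊗ inv(l) ⊗ j
R3 matches:  uses b, j;  w := h(c ⊗ c ⊗ l ⊗ l) ⊗ inv(c) ⊗ inv(c) ⊗ inv(h(l)) ⊗ inv(l)
The extension variable absorbs all remaining arguments, so the whole application is rewritten.
Result:  h(c ⊗ c ⊗ l ⊗ l) ⊗ inv(c) ⊗ inv(c) ⊗ inv(h(l)) ⊗ inv(l)

Answer: h(c ⊗ c ⊗ l ⊗ l) ⊗ inv(c) ⊗ inv(c) ⊗ inv(h(l)) ⊗ inv(l)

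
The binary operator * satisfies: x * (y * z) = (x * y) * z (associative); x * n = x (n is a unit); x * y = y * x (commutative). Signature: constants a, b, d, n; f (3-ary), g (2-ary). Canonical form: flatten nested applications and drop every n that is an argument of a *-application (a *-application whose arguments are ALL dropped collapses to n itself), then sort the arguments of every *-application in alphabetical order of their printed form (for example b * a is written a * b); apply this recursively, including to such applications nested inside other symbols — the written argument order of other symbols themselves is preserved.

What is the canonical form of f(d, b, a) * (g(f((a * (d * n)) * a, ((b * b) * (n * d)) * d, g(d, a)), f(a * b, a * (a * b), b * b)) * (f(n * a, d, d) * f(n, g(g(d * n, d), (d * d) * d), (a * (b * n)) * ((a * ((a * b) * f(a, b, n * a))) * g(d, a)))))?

Merge nested applications:  f(d, b, a) * g(f((a * (d * n)) * a, ((b * b) * (n * d)) * d, g(d, a)), f(a * b, a * (a * b), b * b)) * f(n * a, d, d) * f(n, g(g(d * n, d), (d * d) * d), (a * (b * n)) * ((a * ((a * b) * f(a, b, n * a))) * g(d, a)))
Canonicalize subterm:  g(f((a * (d * n)) * a, ((b * b) * (n * d)) * d, g(d, a)), f(a * b, a * (a * b), b * b))  →  g(f(a * a * d, b * b * d * d, g(d, a)), f(a * b, a * a * b, b * b))
Inside:  f(n * a, d, d)  →  f(a, d, d)
Simplify inside:  f(n, g(g(d * n, d), (d * d) * d), (a * (b * n)) * ((a * ((a * b) * f(a, b, n * a))) * g(d, a)))  →  f(n, g(g(d, d), d * d * d), a * a * a * b * b * f(a, b, a) * g(d, a))
Sort:  f(a, d, d) * f(d, b, a) * f(n, g(g(d, d), d * d * d), a * a * a * b * b * f(a, b, a) * g(d, a)) * g(f(a * a * d, b * b * d * d, g(d, a)), f(a * b, a * a * b, b * b))

Answer: f(a, d, d) * f(d, b, a) * f(n, g(g(d, d), d * d * d), a * a * a * b * b * f(a, b, a) * g(d, a)) * g(f(a * a * d, b * b * d * d, g(d, a)), f(a * b, a * a * b, b * b))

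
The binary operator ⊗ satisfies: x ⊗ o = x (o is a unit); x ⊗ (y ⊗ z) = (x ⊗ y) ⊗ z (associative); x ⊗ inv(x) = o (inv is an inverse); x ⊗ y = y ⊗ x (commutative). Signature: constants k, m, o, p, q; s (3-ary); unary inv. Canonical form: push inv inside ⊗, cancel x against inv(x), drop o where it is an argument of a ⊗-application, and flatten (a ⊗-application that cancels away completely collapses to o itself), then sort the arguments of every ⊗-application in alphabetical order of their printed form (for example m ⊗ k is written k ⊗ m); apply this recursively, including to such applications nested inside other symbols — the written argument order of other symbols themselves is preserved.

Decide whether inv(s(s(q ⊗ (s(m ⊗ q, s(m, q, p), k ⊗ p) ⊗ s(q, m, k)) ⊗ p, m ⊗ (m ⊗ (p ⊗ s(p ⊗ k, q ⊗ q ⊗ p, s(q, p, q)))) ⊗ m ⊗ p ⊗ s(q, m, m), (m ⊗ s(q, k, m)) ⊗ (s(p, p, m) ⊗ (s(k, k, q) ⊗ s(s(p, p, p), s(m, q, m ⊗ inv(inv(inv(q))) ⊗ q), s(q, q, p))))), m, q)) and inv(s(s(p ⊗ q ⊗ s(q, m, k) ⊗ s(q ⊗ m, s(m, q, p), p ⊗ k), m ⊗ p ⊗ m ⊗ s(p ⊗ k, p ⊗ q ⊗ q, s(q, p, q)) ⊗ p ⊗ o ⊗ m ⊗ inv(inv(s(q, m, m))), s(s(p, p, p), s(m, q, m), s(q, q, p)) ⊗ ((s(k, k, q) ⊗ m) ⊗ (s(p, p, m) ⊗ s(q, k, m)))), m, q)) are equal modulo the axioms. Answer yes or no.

Answer: yes — both canonical forms are inv(s(s(p ⊗ q ⊗ s(m ⊗ q, s(m, q, p), k ⊗ p) ⊗ s(q, m, k), m ⊗ m ⊗ m ⊗ p ⊗ p ⊗ s(k ⊗ p, p ⊗ q ⊗ q, s(q, p, q)) ⊗ s(q, m, m), m ⊗ s(k, k, q) ⊗ s(p, p, m) ⊗ s(q, k, m) ⊗ s(s(p, p, p), s(m, q, m), s(q, q, p))), m, q))

Derivation:
Left:  inv(s(s(q ⊗ (s(m ⊗ q, s(m, q, p), k ⊗ p) ⊗ s(q, m, k)) ⊗ p, m ⊗ (m ⊗ (p ⊗ s(p ⊗ k, q ⊗ q ⊗ p, s(q, p, q)))) ⊗ m ⊗ p ⊗ s(q, m, m), (m ⊗ s(q, k, m)) ⊗ (s(p, p, m) ⊗ (s(k, k, q) ⊗ s(s(p, p, p), s(m, q, m ⊗ inv(inv(inv(q))) ⊗ q), s(q, q, p))))), m, q))
  Push inv inside:  distribute inv over ⊗ and collapse double inv
  Collect:  inv(s(s(p ⊗ q ⊗ s(m ⊗ q, s(m, q, p), k ⊗ p) ⊗ s(q, m, k), m ⊗ m ⊗ m ⊗ p ⊗ p ⊗ s(k ⊗ p, p ⊗ q ⊗ q, s(q, p, q)) ⊗ s(q, m, m), m ⊗ s(k, k, q) ⊗ s(p, p, m) ⊗ s(q, k, m) ⊗ s(s(p, p, p), s(m, q, m), s(q, q, p))), m, q))
Right:  inv(s(s(p ⊗ q ⊗ s(q, m, k) ⊗ s(q ⊗ m, s(m, q, p), p ⊗ k), m ⊗ p ⊗ m ⊗ s(p ⊗ k, p ⊗ q ⊗ q, s(q, p, q)) ⊗ p ⊗ o ⊗ m ⊗ inv(inv(s(q, m, m))), s(s(p, p, p), s(m, q, m), s(q, q, p)) ⊗ ((s(k, k, q) ⊗ m) ⊗ (s(p, p, m) ⊗ s(q, k, m)))), m, q))
  Push inv inside:  distribute inv over ⊗ and collapse double inv
  Collect:  inv(s(s(p ⊗ q ⊗ s(m ⊗ q, s(m, q, p), k ⊗ p) ⊗ s(q, m, k), m ⊗ m ⊗ m ⊗ p ⊗ p ⊗ s(k ⊗ p, p ⊗ q ⊗ q, s(q, p, q)) ⊗ s(q, m, m), m ⊗ s(k, k, q) ⊗ s(p, p, m) ⊗ s(q, k, m) ⊗ s(s(p, p, p), s(m, q, m), s(q, q, p))), m, q))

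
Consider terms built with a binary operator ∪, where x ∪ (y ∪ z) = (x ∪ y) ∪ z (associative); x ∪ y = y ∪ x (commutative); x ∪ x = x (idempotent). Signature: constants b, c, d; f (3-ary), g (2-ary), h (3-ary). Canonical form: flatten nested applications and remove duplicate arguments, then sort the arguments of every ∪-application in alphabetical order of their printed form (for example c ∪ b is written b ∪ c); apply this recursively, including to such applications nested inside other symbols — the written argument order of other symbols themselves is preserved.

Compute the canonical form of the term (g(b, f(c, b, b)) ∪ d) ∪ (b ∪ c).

Un-nest:  g(b, f(c, b, b)) ∪ d ∪ b ∪ c
Sort:  b ∪ c ∪ d ∪ g(b, f(c, b, b))

Answer: b ∪ c ∪ d ∪ g(b, f(c, b, b))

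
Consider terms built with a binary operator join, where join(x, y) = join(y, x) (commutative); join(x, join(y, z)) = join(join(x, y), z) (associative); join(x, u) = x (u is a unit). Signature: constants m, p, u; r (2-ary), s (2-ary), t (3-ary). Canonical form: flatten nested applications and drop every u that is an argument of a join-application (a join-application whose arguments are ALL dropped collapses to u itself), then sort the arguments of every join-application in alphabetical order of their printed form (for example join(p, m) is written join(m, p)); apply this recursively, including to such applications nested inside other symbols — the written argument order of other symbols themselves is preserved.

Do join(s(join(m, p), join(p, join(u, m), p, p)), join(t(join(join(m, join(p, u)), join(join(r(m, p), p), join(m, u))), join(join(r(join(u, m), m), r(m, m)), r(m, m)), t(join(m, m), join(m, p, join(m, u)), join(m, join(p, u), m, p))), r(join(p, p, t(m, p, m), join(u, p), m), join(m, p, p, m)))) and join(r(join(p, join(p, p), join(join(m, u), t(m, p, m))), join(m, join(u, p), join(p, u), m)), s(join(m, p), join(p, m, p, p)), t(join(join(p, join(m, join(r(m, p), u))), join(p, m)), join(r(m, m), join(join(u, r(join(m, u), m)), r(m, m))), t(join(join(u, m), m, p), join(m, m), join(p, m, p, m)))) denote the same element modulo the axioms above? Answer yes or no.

Answer: no — join(r(join(m, p, p, p, t(m, p, m)), join(m, m, p, p)), s(join(m, p), join(m, p, p, p)), t(join(m, m, p, p, r(m, p)), join(r(m, m), r(m, m), r(m, m)), t(join(m, m), join(m, m, p), join(m, m, p, p)))) vs join(r(join(m, p, p, p, t(m, p, m)), join(m, m, p, p)), s(join(m, p), join(m, p, p, p)), t(join(m, m, p, p, r(m, p)), join(r(m, m), r(m, m), r(m, m)), t(join(m, m, p), join(m, m), join(m, m, p, p))))

Derivation:
Left:  join(s(join(m, p), join(p, join(u, m), p, p)), join(t(join(join(m, join(p, u)), join(join(r(m, p), p), join(m, u))), join(join(r(join(u, m), m), r(m, m)), r(m, m)), t(join(m, m), join(m, p, join(m, u)), join(m, join(p, u), m, p))), r(join(p, p, t(m, p, m), join(u, p), m), join(m, p, p, m))))
  Un-nest:  join(s(join(m, p), join(p, join(u, m), p, p)), t(join(join(m, join(p, u)), join(join(r(m, p), p), join(m, u))), join(join(r(join(u, m), m), r(m, m)), r(m, m)), t(join(m, m), join(m, p, join(m, u)), join(m, join(p, u), m, p))), r(join(p, p, t(m, p, m), join(u, p), m), join(m, p, p, m)))
  Canonicalize subterm:  s(join(m, p), join(p, join(u, m), p, p))  →  s(join(m, p), join(m, p, p, p))
  Simplify inside:  t(join(join(m, join(p, u)), join(join(r(m, p), p), join(m, u))), join(join(r(join(u, m), m), r(m, m)), r(m, m)), t(join(m, m), join(m, p, join(m, u)), join(m, join(p, u), m, p)))  →  t(join(m, m, p, p, r(m, p)), join(r(m, m), r(m, m), r(m, m)), t(join(m, m), join(m, m, p), join(m, m, p, p)))
  Canonicalize subterm:  r(join(p, p, t(m, p, m), join(u, p), m), join(m, p, p, m))  →  r(join(m, p, p, p, t(m, p, m)), join(m, m, p, p))
  Sort:  join(r(join(m, p, p, p, t(m, p, m)), join(m, m, p, p)), s(join(m, p), join(m, p, p, p)), t(join(m, m, p, p, r(m, p)), join(r(m, m), r(m, m), r(m, m)), t(join(m, m), join(m, m, p), join(m, m, p, p))))
Right:  join(r(join(p, join(p, p), join(join(m, u), t(m, p, m))), join(m, join(u, p), join(p, u), m)), s(join(m, p), join(p, m, p, p)), t(join(join(p, join(m, join(r(m, p), u))), join(p, m)), join(r(m, m), join(join(u, r(join(m, u), m)), r(m, m))), t(join(join(u, m), m, p), join(m, m), join(p, m, p, m))))
  Inside:  r(join(p, join(p, p), join(join(m, u), t(m, p, m))), join(m, join(u, p), join(p, u), m))  →  r(join(m, p, p, p, t(m, p, m)), join(m, m, p, p))
  Canonicalize subterm:  s(join(m, p), join(p, m, p, p))  →  s(join(m, p), join(m, p, p, p))
  Canonicalize subterm:  t(join(join(p, join(m, join(r(m, p), u))), join(p, m)), join(r(m, m), join(join(u, r(join(m, u), m)), r(m, m))), t(join(join(u, m), m, p), join(m, m), join(p, m, p, m)))  →  t(join(m, m, p, p, r(m, p)), join(r(m, m), r(m, m), r(m, m)), t(join(m, m, p), join(m, m), join(m, m, p, p)))
  Sort:  join(r(join(m, p, p, p, t(m, p, m)), join(m, m, p, p)), s(join(m, p), join(m, p, p, p)), t(join(m, m, p, p, r(m, p)), join(r(m, m), r(m, m), r(m, m)), t(join(m, m, p), join(m, m), join(m, m, p, p))))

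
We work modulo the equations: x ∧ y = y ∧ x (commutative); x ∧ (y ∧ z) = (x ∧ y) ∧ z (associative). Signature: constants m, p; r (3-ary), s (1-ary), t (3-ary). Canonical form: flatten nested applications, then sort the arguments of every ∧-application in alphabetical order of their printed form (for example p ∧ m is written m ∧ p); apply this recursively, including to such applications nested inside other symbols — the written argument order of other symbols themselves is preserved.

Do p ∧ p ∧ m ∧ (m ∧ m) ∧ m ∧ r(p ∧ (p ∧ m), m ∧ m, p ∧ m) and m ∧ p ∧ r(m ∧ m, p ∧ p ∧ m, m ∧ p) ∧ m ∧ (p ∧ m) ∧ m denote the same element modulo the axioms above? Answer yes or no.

Left:  p ∧ p ∧ m ∧ (m ∧ m) ∧ m ∧ r(p ∧ (p ∧ m), m ∧ m, p ∧ m)
  Flatten:  p ∧ p ∧ m ∧ m ∧ m ∧ m ∧ r(p ∧ (p ∧ m), m ∧ m, p ∧ m)
  Inside:  r(p ∧ (p ∧ m), m ∧ m, p ∧ m)  →  r(m ∧ p ∧ p, m ∧ m, m ∧ p)
  Sort arguments:  m ∧ m ∧ m ∧ m ∧ p ∧ p ∧ r(m ∧ p ∧ p, m ∧ m, m ∧ p)
Right:  m ∧ p ∧ r(m ∧ m, p ∧ p ∧ m, m ∧ p) ∧ m ∧ (p ∧ m) ∧ m
  Un-nest:  m ∧ p ∧ r(m ∧ m, p ∧ p ∧ m, m ∧ p) ∧ m ∧ p ∧ m ∧ m
  Inside:  r(m ∧ m, p ∧ p ∧ m, m ∧ p)  →  r(m ∧ m, m ∧ p ∧ p, m ∧ p)
  Order the arguments:  m ∧ m ∧ m ∧ m ∧ p ∧ p ∧ r(m ∧ m, m ∧ p ∧ p, m ∧ p)

Answer: no — m ∧ m ∧ m ∧ m ∧ p ∧ p ∧ r(m ∧ p ∧ p, m ∧ m, m ∧ p) vs m ∧ m ∧ m ∧ m ∧ p ∧ p ∧ r(m ∧ m, m ∧ p ∧ p, m ∧ p)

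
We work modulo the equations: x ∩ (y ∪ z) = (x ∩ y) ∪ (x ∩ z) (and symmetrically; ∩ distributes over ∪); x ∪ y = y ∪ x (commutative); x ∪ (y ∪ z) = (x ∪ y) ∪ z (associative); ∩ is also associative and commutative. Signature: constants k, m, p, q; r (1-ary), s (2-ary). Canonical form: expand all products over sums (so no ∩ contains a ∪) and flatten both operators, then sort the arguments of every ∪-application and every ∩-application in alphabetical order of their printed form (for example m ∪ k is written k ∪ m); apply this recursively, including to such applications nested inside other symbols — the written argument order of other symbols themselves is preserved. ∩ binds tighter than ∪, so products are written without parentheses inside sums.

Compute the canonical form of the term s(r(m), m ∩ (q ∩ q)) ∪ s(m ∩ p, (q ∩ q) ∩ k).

Answer: s(m ∩ p, k ∩ q ∩ q) ∪ s(r(m), m ∩ q ∩ q)

Derivation:
Flatten:  s(r(m), m ∩ q ∩ q) ∪ s(m ∩ p, k ∩ q ∩ q)
Order the arguments:  s(m ∩ p, k ∩ q ∩ q) ∪ s(r(m), m ∩ q ∩ q)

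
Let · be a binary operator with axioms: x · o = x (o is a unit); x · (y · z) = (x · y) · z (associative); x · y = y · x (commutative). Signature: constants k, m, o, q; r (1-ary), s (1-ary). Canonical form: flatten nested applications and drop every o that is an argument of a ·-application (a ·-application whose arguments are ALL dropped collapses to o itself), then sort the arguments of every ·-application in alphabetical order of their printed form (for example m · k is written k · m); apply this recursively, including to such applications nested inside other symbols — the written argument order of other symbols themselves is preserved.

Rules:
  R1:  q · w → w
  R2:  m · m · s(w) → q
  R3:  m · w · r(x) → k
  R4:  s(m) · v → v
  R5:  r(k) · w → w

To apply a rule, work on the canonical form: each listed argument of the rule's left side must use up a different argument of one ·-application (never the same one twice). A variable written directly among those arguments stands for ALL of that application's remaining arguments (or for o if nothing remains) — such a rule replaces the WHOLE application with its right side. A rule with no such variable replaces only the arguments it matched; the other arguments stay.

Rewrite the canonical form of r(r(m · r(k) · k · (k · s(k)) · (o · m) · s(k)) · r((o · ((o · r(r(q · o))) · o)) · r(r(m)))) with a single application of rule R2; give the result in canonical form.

Canonical form:  r(r(k · k · m · m · r(k) · s(k) · s(k)) · r(r(r(m)) · r(r(q))))
Apply R2:  consuming m, m, s(k);  w := k
New term:  r(r(k · k · q · r(k) · s(k)) · r(r(r(m)) · r(r(q))))

Answer: r(r(k · k · q · r(k) · s(k)) · r(r(r(m)) · r(r(q))))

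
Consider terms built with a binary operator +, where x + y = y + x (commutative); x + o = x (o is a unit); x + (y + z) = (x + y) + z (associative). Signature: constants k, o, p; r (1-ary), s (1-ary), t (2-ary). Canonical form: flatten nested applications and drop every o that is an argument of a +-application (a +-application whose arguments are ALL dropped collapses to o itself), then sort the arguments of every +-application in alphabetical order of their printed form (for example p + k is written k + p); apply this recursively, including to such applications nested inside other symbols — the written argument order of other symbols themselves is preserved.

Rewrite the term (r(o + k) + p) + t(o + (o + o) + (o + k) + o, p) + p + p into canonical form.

Answer: p + p + p + r(k) + t(k, p)

Derivation:
Flatten:  r(o + k) + p + t(o + (o + o) + (o + k) + o, p) + p + p
Inside:  r(o + k)  →  r(k)
Inside:  t(o + (o + o) + (o + k) + o, p)  →  t(k, p)
Order the arguments:  p + p + p + r(k) + t(k, p)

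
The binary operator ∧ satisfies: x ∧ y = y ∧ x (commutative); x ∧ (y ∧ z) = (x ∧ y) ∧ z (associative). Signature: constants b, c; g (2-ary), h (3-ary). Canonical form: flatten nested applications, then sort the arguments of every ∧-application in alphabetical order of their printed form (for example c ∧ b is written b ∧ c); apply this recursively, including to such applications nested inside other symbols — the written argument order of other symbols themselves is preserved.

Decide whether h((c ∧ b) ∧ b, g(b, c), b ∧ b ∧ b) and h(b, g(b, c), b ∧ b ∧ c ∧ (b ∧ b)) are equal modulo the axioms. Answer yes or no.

Left:  h((c ∧ b) ∧ b, g(b, c), b ∧ b ∧ b)
  Focus inside:  (c ∧ b) ∧ b
  Flatten:  c ∧ b ∧ b
  Sort:  b ∧ b ∧ c
  Rebuild:  h(b ∧ b ∧ c, g(b, c), b ∧ b ∧ b)
Right:  h(b, g(b, c), b ∧ b ∧ c ∧ (b ∧ b))
  Focus inside:  b ∧ b ∧ c ∧ (b ∧ b)
  Merge nested applications:  b ∧ b ∧ c ∧ b ∧ b
  Sort:  b ∧ b ∧ b ∧ b ∧ c
  Reassemble:  h(b, g(b, c), b ∧ b ∧ b ∧ b ∧ c)

Answer: no — h(b ∧ b ∧ c, g(b, c), b ∧ b ∧ b) vs h(b, g(b, c), b ∧ b ∧ b ∧ b ∧ c)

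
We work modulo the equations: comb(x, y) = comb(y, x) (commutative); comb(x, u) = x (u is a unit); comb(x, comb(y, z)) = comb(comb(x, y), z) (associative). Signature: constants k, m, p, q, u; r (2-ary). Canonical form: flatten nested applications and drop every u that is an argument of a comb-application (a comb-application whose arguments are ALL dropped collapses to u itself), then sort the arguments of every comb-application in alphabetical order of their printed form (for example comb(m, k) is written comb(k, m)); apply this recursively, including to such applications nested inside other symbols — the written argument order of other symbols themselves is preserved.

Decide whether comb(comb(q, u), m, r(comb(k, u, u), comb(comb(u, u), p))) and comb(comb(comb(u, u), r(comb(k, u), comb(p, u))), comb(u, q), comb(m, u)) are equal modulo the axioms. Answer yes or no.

Answer: yes — both canonical forms are comb(m, q, r(k, p))

Derivation:
Left:  comb(comb(q, u), m, r(comb(k, u, u), comb(comb(u, u), p)))
  Flatten:  comb(q, u, m, r(comb(k, u, u), comb(comb(u, u), p)))
  Canonicalize subterm:  r(comb(k, u, u), comb(comb(u, u), p))  →  r(k, p)
  Unit:  drop u
  Sort:  comb(m, q, r(k, p))
Right:  comb(comb(comb(u, u), r(comb(k, u), comb(p, u))), comb(u, q), comb(m, u))
  Merge nested applications:  comb(u, u, r(comb(k, u), comb(p, u)), u, q, m, u)
  Canonicalize subterm:  r(comb(k, u), comb(p, u))  →  r(k, p)
  Drop the unit:  drop u (×4)
  Sort arguments:  comb(m, q, r(k, p))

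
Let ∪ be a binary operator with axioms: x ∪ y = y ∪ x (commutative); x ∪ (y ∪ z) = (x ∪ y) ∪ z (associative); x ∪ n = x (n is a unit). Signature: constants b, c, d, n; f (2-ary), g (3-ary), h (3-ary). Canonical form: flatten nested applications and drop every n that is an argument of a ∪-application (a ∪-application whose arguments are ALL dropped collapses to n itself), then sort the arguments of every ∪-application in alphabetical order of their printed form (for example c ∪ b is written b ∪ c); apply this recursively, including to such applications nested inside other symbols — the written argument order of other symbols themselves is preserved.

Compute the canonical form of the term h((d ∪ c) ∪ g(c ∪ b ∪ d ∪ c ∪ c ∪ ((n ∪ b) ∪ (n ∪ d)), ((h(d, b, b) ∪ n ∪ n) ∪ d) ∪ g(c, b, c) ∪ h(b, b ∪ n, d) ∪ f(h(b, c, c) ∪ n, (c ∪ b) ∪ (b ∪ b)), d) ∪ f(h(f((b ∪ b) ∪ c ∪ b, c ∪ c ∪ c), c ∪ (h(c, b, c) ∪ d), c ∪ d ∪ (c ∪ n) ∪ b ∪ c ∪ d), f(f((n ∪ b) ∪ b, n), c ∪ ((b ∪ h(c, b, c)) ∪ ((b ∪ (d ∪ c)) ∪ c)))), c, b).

Descend into:  (d ∪ c) ∪ g(c ∪ b ∪ d ∪ c ∪ c ∪ ((n ∪ b) ∪ (n ∪ d)), ((h(d, b, b) ∪ n ∪ n) ∪ d) ∪ g(c, b, c) ∪ h(b, b ∪ n, d) ∪ f(h(b, c, c) ∪ n, (c ∪ b) ∪ (b ∪ b)), d) ∪ f(h(f((b ∪ b) ∪ c ∪ b, c ∪ c ∪ c), c ∪ (h(c, b, c) ∪ d), c ∪ d ∪ (c ∪ n) ∪ b ∪ c ∪ d), f(f((n ∪ b) ∪ b, n), c ∪ ((b ∪ h(c, b, c)) ∪ ((b ∪ (d ∪ c)) ∪ c))))
Flatten:  d ∪ c ∪ g(c ∪ b ∪ d ∪ c ∪ c ∪ ((n ∪ b) ∪ (n ∪ d)), ((h(d, b, b) ∪ n ∪ n) ∪ d) ∪ g(c, b, c) ∪ h(b, b ∪ n, d) ∪ f(h(b, c, c) ∪ n, (c ∪ b) ∪ (b ∪ b)), d) ∪ f(h(f((b ∪ b) ∪ c ∪ b, c ∪ c ∪ c), c ∪ (h(c, b, c) ∪ d), c ∪ d ∪ (c ∪ n) ∪ b ∪ c ∪ d), f(f((n ∪ b) ∪ b, n), c ∪ ((b ∪ h(c, b, c)) ∪ ((b ∪ (d ∪ c)) ∪ c))))
Inside:  g(c ∪ b ∪ d ∪ c ∪ c ∪ ((n ∪ b) ∪ (n ∪ d)), ((h(d, b, b) ∪ n ∪ n) ∪ d) ∪ g(c, b, c) ∪ h(b, b ∪ n, d) ∪ f(h(b, c, c) ∪ n, (c ∪ b) ∪ (b ∪ b)), d)  →  g(b ∪ b ∪ c ∪ c ∪ c ∪ d ∪ d, d ∪ f(h(b, c, c), b ∪ b ∪ b ∪ c) ∪ g(c, b, c) ∪ h(b, b, d) ∪ h(d, b, b), d)
Inside:  f(h(f((b ∪ b) ∪ c ∪ b, c ∪ c ∪ c), c ∪ (h(c, b, c) ∪ d), c ∪ d ∪ (c ∪ n) ∪ b ∪ c ∪ d), f(f((n ∪ b) ∪ b, n), c ∪ ((b ∪ h(c, b, c)) ∪ ((b ∪ (d ∪ c)) ∪ c))))  →  f(h(f(b ∪ b ∪ b ∪ c, c ∪ c ∪ c), c ∪ d ∪ h(c, b, c), b ∪ c ∪ c ∪ c ∪ d ∪ d), f(f(b ∪ b, n), b ∪ b ∪ c ∪ c ∪ c ∪ d ∪ h(c, b, c)))
Sort:  c ∪ d ∪ f(h(f(b ∪ b ∪ b ∪ c, c ∪ c ∪ c), c ∪ d ∪ h(c, b, c), b ∪ c ∪ c ∪ c ∪ d ∪ d), f(f(b ∪ b, n), b ∪ b ∪ c ∪ c ∪ c ∪ d ∪ h(c, b, c))) ∪ g(b ∪ b ∪ c ∪ c ∪ c ∪ d ∪ d, d ∪ f(h(b, c, c), b ∪ b ∪ b ∪ c) ∪ g(c, b, c) ∪ h(b, b, d) ∪ h(d, b, b), d)
Put back:  h(c ∪ d ∪ f(h(f(b ∪ b ∪ b ∪ c, c ∪ c ∪ c), c ∪ d ∪ h(c, b, c), b ∪ c ∪ c ∪ c ∪ d ∪ d), f(f(b ∪ b, n), b ∪ b ∪ c ∪ c ∪ c ∪ d ∪ h(c, b, c))) ∪ g(b ∪ b ∪ c ∪ c ∪ c ∪ d ∪ d, d ∪ f(h(b, c, c), b ∪ b ∪ b ∪ c) ∪ g(c, b, c) ∪ h(b, b, d) ∪ h(d, b, b), d), c, b)

Answer: h(c ∪ d ∪ f(h(f(b ∪ b ∪ b ∪ c, c ∪ c ∪ c), c ∪ d ∪ h(c, b, c), b ∪ c ∪ c ∪ c ∪ d ∪ d), f(f(b ∪ b, n), b ∪ b ∪ c ∪ c ∪ c ∪ d ∪ h(c, b, c))) ∪ g(b ∪ b ∪ c ∪ c ∪ c ∪ d ∪ d, d ∪ f(h(b, c, c), b ∪ b ∪ b ∪ c) ∪ g(c, b, c) ∪ h(b, b, d) ∪ h(d, b, b), d), c, b)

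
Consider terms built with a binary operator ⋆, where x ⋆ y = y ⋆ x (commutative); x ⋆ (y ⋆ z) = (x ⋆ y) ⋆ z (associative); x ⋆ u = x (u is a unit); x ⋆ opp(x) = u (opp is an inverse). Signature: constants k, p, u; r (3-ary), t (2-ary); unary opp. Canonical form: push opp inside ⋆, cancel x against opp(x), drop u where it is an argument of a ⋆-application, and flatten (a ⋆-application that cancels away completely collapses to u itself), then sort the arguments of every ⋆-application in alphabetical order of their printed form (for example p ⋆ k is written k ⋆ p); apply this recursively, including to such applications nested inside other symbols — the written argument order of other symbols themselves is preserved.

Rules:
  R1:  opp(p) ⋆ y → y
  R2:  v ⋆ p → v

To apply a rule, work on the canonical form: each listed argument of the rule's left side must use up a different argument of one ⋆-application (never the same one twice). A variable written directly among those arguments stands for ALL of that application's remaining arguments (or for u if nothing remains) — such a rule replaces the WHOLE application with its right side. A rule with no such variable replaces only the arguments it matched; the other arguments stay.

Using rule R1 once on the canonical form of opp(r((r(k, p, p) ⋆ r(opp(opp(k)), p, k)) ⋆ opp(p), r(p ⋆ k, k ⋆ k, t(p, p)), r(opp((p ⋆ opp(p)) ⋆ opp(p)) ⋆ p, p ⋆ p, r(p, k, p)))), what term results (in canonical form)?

Answer: opp(r(r(k, p, k) ⋆ r(k, p, p), r(k ⋆ p, k ⋆ k, t(p, p)), r(p ⋆ p, p ⋆ p, r(p, k, p))))

Derivation:
Canonical form:  opp(r(opp(p) ⋆ r(k, p, k) ⋆ r(k, p, p), r(k ⋆ p, k ⋆ k, t(p, p)), r(p ⋆ p, p ⋆ p, r(p, k, p))))
R1 matches:  uses opp(p);  y := r(k, p, k) ⋆ r(k, p, p)
The extension variable absorbs all remaining arguments, so the whole application is rewritten.
Giving:  opp(r(r(k, p, k) ⋆ r(k, p, p), r(k ⋆ p, k ⋆ k, t(p, p)), r(p ⋆ p, p ⋆ p, r(p, k, p))))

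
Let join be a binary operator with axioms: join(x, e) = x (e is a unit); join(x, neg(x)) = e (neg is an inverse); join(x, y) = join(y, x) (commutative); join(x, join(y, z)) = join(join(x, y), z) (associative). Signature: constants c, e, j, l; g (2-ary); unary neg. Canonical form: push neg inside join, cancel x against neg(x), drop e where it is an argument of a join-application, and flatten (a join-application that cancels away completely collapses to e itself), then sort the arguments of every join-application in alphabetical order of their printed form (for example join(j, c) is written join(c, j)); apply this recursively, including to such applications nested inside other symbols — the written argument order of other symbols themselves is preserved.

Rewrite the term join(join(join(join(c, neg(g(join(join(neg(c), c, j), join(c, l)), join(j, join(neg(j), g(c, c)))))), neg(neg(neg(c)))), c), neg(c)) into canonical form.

Push neg inside:  distribute neg over join and collapse double neg
Inverses cancel:  c cancels
Combine occurrences:  neg(g(join(c, j, l), g(c, c)))

Answer: neg(g(join(c, j, l), g(c, c)))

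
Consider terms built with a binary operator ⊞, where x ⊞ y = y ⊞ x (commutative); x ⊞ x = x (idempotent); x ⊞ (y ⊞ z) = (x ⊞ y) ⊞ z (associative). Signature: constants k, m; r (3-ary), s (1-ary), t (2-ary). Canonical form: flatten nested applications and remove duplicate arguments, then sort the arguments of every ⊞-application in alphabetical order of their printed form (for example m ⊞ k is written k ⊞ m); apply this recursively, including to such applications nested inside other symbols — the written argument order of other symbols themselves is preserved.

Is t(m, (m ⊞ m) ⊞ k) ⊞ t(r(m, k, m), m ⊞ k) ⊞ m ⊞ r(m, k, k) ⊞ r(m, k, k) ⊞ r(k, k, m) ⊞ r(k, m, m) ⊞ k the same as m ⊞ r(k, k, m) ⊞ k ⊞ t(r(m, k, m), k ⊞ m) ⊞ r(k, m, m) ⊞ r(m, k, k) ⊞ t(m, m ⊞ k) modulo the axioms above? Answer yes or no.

Left:  t(m, (m ⊞ m) ⊞ k) ⊞ t(r(m, k, m), m ⊞ k) ⊞ m ⊞ r(m, k, k) ⊞ r(m, k, k) ⊞ r(k, k, m) ⊞ r(k, m, m) ⊞ k
  Canonicalize subterm:  t(m, (m ⊞ m) ⊞ k)  →  t(m, k ⊞ m)
  Simplify inside:  t(r(m, k, m), m ⊞ k)  →  t(r(m, k, m), k ⊞ m)
  Deduplicate:  drop duplicate r(m, k, k)
  Sort:  k ⊞ m ⊞ r(k, k, m) ⊞ r(k, m, m) ⊞ r(m, k, k) ⊞ t(m, k ⊞ m) ⊞ t(r(m, k, m), k ⊞ m)
Right:  m ⊞ r(k, k, m) ⊞ k ⊞ t(r(m, k, m), k ⊞ m) ⊞ r(k, m, m) ⊞ r(m, k, k) ⊞ t(m, m ⊞ k)
  Simplify inside:  t(m, m ⊞ k)  →  t(m, k ⊞ m)
  Sort:  k ⊞ m ⊞ r(k, k, m) ⊞ r(k, m, m) ⊞ r(m, k, k) ⊞ t(m, k ⊞ m) ⊞ t(r(m, k, m), k ⊞ m)

Answer: yes — both canonical forms are k ⊞ m ⊞ r(k, k, m) ⊞ r(k, m, m) ⊞ r(m, k, k) ⊞ t(m, k ⊞ m) ⊞ t(r(m, k, m), k ⊞ m)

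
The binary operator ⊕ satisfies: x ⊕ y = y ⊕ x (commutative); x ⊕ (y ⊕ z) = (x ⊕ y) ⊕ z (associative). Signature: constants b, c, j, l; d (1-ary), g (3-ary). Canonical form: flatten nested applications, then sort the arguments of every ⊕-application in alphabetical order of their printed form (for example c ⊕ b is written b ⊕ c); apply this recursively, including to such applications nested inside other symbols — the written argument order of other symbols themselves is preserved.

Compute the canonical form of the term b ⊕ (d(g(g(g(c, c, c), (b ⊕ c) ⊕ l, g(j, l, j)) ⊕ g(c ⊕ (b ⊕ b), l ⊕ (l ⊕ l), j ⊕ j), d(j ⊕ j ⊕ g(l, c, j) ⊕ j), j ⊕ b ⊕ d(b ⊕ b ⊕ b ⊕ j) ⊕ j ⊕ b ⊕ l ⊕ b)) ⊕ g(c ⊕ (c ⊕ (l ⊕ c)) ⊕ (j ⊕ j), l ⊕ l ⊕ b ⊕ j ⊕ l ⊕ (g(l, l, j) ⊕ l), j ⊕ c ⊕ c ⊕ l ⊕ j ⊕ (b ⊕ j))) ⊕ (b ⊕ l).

Answer: b ⊕ b ⊕ d(g(g(b ⊕ b ⊕ c, l ⊕ l ⊕ l, j ⊕ j) ⊕ g(g(c, c, c), b ⊕ c ⊕ l, g(j, l, j)), d(g(l, c, j) ⊕ j ⊕ j ⊕ j), b ⊕ b ⊕ b ⊕ d(b ⊕ b ⊕ b ⊕ j) ⊕ j ⊕ j ⊕ l)) ⊕ g(c ⊕ c ⊕ c ⊕ j ⊕ j ⊕ l, b ⊕ g(l, l, j) ⊕ j ⊕ l ⊕ l ⊕ l ⊕ l, b ⊕ c ⊕ c ⊕ j ⊕ j ⊕ j ⊕ l) ⊕ l

Derivation:
Merge nested applications:  b ⊕ d(g(g(g(c, c, c), (b ⊕ c) ⊕ l, g(j, l, j)) ⊕ g(c ⊕ (b ⊕ b), l ⊕ (l ⊕ l), j ⊕ j), d(j ⊕ j ⊕ g(l, c, j) ⊕ j), j ⊕ b ⊕ d(b ⊕ b ⊕ b ⊕ j) ⊕ j ⊕ b ⊕ l ⊕ b)) ⊕ g(c ⊕ (c ⊕ (l ⊕ c)) ⊕ (j ⊕ j), l ⊕ l ⊕ b ⊕ j ⊕ l ⊕ (g(l, l, j) ⊕ l), j ⊕ c ⊕ c ⊕ l ⊕ j ⊕ (b ⊕ j)) ⊕ b ⊕ l
Inside:  d(g(g(g(c, c, c), (b ⊕ c) ⊕ l, g(j, l, j)) ⊕ g(c ⊕ (b ⊕ b), l ⊕ (l ⊕ l), j ⊕ j), d(j ⊕ j ⊕ g(l, c, j) ⊕ j), j ⊕ b ⊕ d(b ⊕ b ⊕ b ⊕ j) ⊕ j ⊕ b ⊕ l ⊕ b))  →  d(g(g(b ⊕ b ⊕ c, l ⊕ l ⊕ l, j ⊕ j) ⊕ g(g(c, c, c), b ⊕ c ⊕ l, g(j, l, j)), d(g(l, c, j) ⊕ j ⊕ j ⊕ j), b ⊕ b ⊕ b ⊕ d(b ⊕ b ⊕ b ⊕ j) ⊕ j ⊕ j ⊕ l))
Inside:  g(c ⊕ (c ⊕ (l ⊕ c)) ⊕ (j ⊕ j), l ⊕ l ⊕ b ⊕ j ⊕ l ⊕ (g(l, l, j) ⊕ l), j ⊕ c ⊕ c ⊕ l ⊕ j ⊕ (b ⊕ j))  →  g(c ⊕ c ⊕ c ⊕ j ⊕ j ⊕ l, b ⊕ g(l, l, j) ⊕ j ⊕ l ⊕ l ⊕ l ⊕ l, b ⊕ c ⊕ c ⊕ j ⊕ j ⊕ j ⊕ l)
Sort:  b ⊕ b ⊕ d(g(g(b ⊕ b ⊕ c, l ⊕ l ⊕ l, j ⊕ j) ⊕ g(g(c, c, c), b ⊕ c ⊕ l, g(j, l, j)), d(g(l, c, j) ⊕ j ⊕ j ⊕ j), b ⊕ b ⊕ b ⊕ d(b ⊕ b ⊕ b ⊕ j) ⊕ j ⊕ j ⊕ l)) ⊕ g(c ⊕ c ⊕ c ⊕ j ⊕ j ⊕ l, b ⊕ g(l, l, j) ⊕ j ⊕ l ⊕ l ⊕ l ⊕ l, b ⊕ c ⊕ c ⊕ j ⊕ j ⊕ j ⊕ l) ⊕ l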